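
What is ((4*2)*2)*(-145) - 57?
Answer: -2377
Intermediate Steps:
((4*2)*2)*(-145) - 57 = (8*2)*(-145) - 57 = 16*(-145) - 57 = -2320 - 57 = -2377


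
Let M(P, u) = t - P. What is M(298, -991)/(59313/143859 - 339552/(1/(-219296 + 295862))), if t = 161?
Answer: 6569561/1246688732209925 ≈ 5.2696e-9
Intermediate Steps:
M(P, u) = 161 - P
M(298, -991)/(59313/143859 - 339552/(1/(-219296 + 295862))) = (161 - 1*298)/(59313/143859 - 339552/(1/(-219296 + 295862))) = (161 - 298)/(59313*(1/143859) - 339552/(1/76566)) = -137/(19771/47953 - 339552/1/76566) = -137/(19771/47953 - 339552*76566) = -137/(19771/47953 - 25998138432) = -137/(-1246688732209925/47953) = -137*(-47953/1246688732209925) = 6569561/1246688732209925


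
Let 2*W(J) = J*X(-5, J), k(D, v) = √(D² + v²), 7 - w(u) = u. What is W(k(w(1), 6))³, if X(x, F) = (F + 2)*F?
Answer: 20528640 + 23514624*√2 ≈ 5.3783e+7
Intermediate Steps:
w(u) = 7 - u
X(x, F) = F*(2 + F) (X(x, F) = (2 + F)*F = F*(2 + F))
W(J) = J²*(2 + J)/2 (W(J) = (J*(J*(2 + J)))/2 = (J²*(2 + J))/2 = J²*(2 + J)/2)
W(k(w(1), 6))³ = ((√((7 - 1*1)² + 6²))²*(2 + √((7 - 1*1)² + 6²))/2)³ = ((√((7 - 1)² + 36))²*(2 + √((7 - 1)² + 36))/2)³ = ((√(6² + 36))²*(2 + √(6² + 36))/2)³ = ((√(36 + 36))²*(2 + √(36 + 36))/2)³ = ((√72)²*(2 + √72)/2)³ = ((6*√2)²*(2 + 6*√2)/2)³ = ((½)*72*(2 + 6*√2))³ = (72 + 216*√2)³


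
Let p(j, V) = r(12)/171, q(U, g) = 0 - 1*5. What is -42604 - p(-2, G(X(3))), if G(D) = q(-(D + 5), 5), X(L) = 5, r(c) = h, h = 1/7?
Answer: -50996989/1197 ≈ -42604.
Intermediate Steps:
h = 1/7 ≈ 0.14286
r(c) = 1/7
q(U, g) = -5 (q(U, g) = 0 - 5 = -5)
G(D) = -5
p(j, V) = 1/1197 (p(j, V) = (1/7)/171 = (1/7)*(1/171) = 1/1197)
-42604 - p(-2, G(X(3))) = -42604 - 1*1/1197 = -42604 - 1/1197 = -50996989/1197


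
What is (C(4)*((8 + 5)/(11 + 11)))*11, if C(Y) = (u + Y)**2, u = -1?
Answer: 117/2 ≈ 58.500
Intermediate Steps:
C(Y) = (-1 + Y)**2
(C(4)*((8 + 5)/(11 + 11)))*11 = ((-1 + 4)**2*((8 + 5)/(11 + 11)))*11 = (3**2*(13/22))*11 = (9*(13*(1/22)))*11 = (9*(13/22))*11 = (117/22)*11 = 117/2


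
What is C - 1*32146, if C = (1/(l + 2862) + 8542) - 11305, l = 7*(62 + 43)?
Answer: -125567672/3597 ≈ -34909.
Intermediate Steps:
l = 735 (l = 7*105 = 735)
C = -9938510/3597 (C = (1/(735 + 2862) + 8542) - 11305 = (1/3597 + 8542) - 11305 = 30725575/3597 - 11305 = -9938510/3597 ≈ -2763.0)
C - 1*32146 = -9938510/3597 - 1*32146 = -9938510/3597 - 32146 = -125567672/3597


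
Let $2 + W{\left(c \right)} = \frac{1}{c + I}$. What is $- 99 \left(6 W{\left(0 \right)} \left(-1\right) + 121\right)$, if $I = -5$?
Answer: $- \frac{66429}{5} \approx -13286.0$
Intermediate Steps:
$W{\left(c \right)} = -2 + \frac{1}{-5 + c}$ ($W{\left(c \right)} = -2 + \frac{1}{c - 5} = -2 + \frac{1}{-5 + c}$)
$- 99 \left(6 W{\left(0 \right)} \left(-1\right) + 121\right) = - 99 \left(6 \frac{11 - 0}{-5 + 0} \left(-1\right) + 121\right) = - 99 \left(6 \frac{11 + 0}{-5} \left(-1\right) + 121\right) = - 99 \left(6 \left(\left(- \frac{1}{5}\right) 11\right) \left(-1\right) + 121\right) = - 99 \left(6 \left(- \frac{11}{5}\right) \left(-1\right) + 121\right) = - 99 \left(\left(- \frac{66}{5}\right) \left(-1\right) + 121\right) = - 99 \left(\frac{66}{5} + 121\right) = \left(-99\right) \frac{671}{5} = - \frac{66429}{5}$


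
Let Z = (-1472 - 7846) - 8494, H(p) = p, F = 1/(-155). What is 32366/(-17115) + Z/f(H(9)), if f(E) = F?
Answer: 47252086534/17115 ≈ 2.7609e+6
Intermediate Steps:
F = -1/155 ≈ -0.0064516
f(E) = -1/155
Z = -17812 (Z = -9318 - 8494 = -17812)
32366/(-17115) + Z/f(H(9)) = 32366/(-17115) - 17812/(-1/155) = 32366*(-1/17115) - 17812*(-155) = -32366/17115 + 2760860 = 47252086534/17115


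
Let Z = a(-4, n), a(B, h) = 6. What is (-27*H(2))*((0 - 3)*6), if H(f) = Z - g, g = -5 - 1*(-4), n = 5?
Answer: 3402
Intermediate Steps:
g = -1 (g = -5 + 4 = -1)
Z = 6
H(f) = 7 (H(f) = 6 - 1*(-1) = 6 + 1 = 7)
(-27*H(2))*((0 - 3)*6) = (-27*7)*((0 - 3)*6) = -(-567)*6 = -189*(-18) = 3402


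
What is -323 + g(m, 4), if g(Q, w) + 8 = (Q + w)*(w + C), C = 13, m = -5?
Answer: -348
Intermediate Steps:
g(Q, w) = -8 + (13 + w)*(Q + w) (g(Q, w) = -8 + (Q + w)*(w + 13) = -8 + (Q + w)*(13 + w) = -8 + (13 + w)*(Q + w))
-323 + g(m, 4) = -323 + (-8 + 4² + 13*(-5) + 13*4 - 5*4) = -323 + (-8 + 16 - 65 + 52 - 20) = -323 - 25 = -348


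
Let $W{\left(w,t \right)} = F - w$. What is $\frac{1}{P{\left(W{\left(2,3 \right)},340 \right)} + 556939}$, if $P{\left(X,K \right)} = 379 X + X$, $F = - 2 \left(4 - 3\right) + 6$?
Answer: $\frac{1}{557699} \approx 1.7931 \cdot 10^{-6}$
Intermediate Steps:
$F = 4$ ($F = \left(-2\right) 1 + 6 = -2 + 6 = 4$)
$W{\left(w,t \right)} = 4 - w$
$P{\left(X,K \right)} = 380 X$
$\frac{1}{P{\left(W{\left(2,3 \right)},340 \right)} + 556939} = \frac{1}{380 \left(4 - 2\right) + 556939} = \frac{1}{380 \cdot 2 + 556939} = \frac{1}{760 + 556939} = \frac{1}{557699}$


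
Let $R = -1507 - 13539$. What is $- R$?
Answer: $15046$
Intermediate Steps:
$R = -15046$
$- R = \left(-1\right) \left(-15046\right) = 15046$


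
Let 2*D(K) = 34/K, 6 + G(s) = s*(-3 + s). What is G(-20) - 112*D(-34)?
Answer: 510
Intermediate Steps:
G(s) = -6 + s*(-3 + s)
D(K) = 17/K (D(K) = (34/K)/2 = 17/K)
G(-20) - 112*D(-34) = (-6 + (-20)**2 - 3*(-20)) - 1904/(-34) = (-6 + 400 + 60) - 1904*(-1)/34 = 454 - 112*(-1/2) = 454 + 56 = 510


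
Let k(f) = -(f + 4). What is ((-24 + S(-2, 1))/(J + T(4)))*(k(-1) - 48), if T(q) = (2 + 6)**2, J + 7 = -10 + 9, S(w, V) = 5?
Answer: 969/56 ≈ 17.304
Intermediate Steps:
J = -8 (J = -7 + (-10 + 9) = -7 - 1 = -8)
T(q) = 64 (T(q) = 8**2 = 64)
k(f) = -4 - f (k(f) = -(4 + f) = -4 - f)
((-24 + S(-2, 1))/(J + T(4)))*(k(-1) - 48) = ((-24 + 5)/(-8 + 64))*((-4 - 1*(-1)) - 48) = (-19/56)*((-4 + 1) - 48) = (-19*1/56)*(-3 - 48) = -19/56*(-51) = 969/56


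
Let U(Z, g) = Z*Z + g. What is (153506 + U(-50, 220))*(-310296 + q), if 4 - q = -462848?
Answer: 23833213656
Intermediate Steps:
q = 462852 (q = 4 - 1*(-462848) = 4 + 462848 = 462852)
U(Z, g) = g + Z² (U(Z, g) = Z² + g = g + Z²)
(153506 + U(-50, 220))*(-310296 + q) = (153506 + (220 + (-50)²))*(-310296 + 462852) = (153506 + (220 + 2500))*152556 = (153506 + 2720)*152556 = 156226*152556 = 23833213656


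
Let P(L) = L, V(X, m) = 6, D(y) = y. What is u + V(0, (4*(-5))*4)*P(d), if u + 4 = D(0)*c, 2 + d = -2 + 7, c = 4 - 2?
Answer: 14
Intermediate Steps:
c = 2
d = 3 (d = -2 + (-2 + 7) = -2 + 5 = 3)
u = -4 (u = -4 + 0*2 = -4 + 0 = -4)
u + V(0, (4*(-5))*4)*P(d) = -4 + 6*3 = -4 + 18 = 14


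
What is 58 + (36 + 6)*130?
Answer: 5518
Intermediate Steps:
58 + (36 + 6)*130 = 58 + 42*130 = 58 + 5460 = 5518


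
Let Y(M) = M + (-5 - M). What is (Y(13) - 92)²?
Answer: 9409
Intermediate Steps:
Y(M) = -5
(Y(13) - 92)² = (-5 - 92)² = (-97)² = 9409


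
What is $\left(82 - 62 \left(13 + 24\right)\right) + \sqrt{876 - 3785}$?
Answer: $-2212 + i \sqrt{2909} \approx -2212.0 + 53.935 i$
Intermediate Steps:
$\left(82 - 62 \left(13 + 24\right)\right) + \sqrt{876 - 3785} = \left(82 - 2294\right) + \sqrt{-2909} = \left(82 - 2294\right) + i \sqrt{2909} = -2212 + i \sqrt{2909}$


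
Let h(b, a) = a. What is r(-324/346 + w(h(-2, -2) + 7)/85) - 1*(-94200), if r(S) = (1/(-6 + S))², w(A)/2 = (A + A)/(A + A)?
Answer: 973419280684225/10333535716 ≈ 94200.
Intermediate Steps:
w(A) = 2 (w(A) = 2*((A + A)/(A + A)) = 2*((2*A)/((2*A))) = 2*((2*A)*(1/(2*A))) = 2*1 = 2)
r(S) = (-6 + S)⁻²
r(-324/346 + w(h(-2, -2) + 7)/85) - 1*(-94200) = (-6 + (-324/346 + 2/85))⁻² - 1*(-94200) = (-6 + (-324*1/346 + 2*(1/85)))⁻² + 94200 = (-6 + (-162/173 + 2/85))⁻² + 94200 = (-6 - 13424/14705)⁻² + 94200 = (-101654/14705)⁻² + 94200 = 216237025/10333535716 + 94200 = 973419280684225/10333535716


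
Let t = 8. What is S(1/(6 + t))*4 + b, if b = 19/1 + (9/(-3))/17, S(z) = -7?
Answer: -156/17 ≈ -9.1765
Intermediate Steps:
b = 320/17 (b = 19*1 + (9*(-⅓))*(1/17) = 19 - 3*1/17 = 19 - 3/17 = 320/17 ≈ 18.824)
S(1/(6 + t))*4 + b = -7*4 + 320/17 = -28 + 320/17 = -156/17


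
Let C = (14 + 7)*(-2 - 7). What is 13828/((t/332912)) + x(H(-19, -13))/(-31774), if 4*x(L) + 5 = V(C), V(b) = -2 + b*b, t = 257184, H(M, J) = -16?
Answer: 9141846216995/510735276 ≈ 17899.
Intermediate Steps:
C = -189 (C = 21*(-9) = -189)
V(b) = -2 + b²
x(L) = 17857/2 (x(L) = -5/4 + (-2 + (-189)²)/4 = -5/4 + (-2 + 35721)/4 = -5/4 + (¼)*35719 = -5/4 + 35719/4 = 17857/2)
13828/((t/332912)) + x(H(-19, -13))/(-31774) = 13828/((257184/332912)) + (17857/2)/(-31774) = 13828/((257184*(1/332912))) + (17857/2)*(-1/31774) = 13828/(16074/20807) - 17857/63548 = 13828*(20807/16074) - 17857/63548 = 143859598/8037 - 17857/63548 = 9141846216995/510735276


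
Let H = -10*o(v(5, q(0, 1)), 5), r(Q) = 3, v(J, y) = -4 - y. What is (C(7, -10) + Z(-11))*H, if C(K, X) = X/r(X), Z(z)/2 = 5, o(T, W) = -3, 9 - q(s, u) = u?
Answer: 200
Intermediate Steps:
q(s, u) = 9 - u
Z(z) = 10 (Z(z) = 2*5 = 10)
C(K, X) = X/3
H = 30 (H = -10*(-3) = 30)
(C(7, -10) + Z(-11))*H = ((⅓)*(-10) + 10)*30 = (-10/3 + 10)*30 = (20/3)*30 = 200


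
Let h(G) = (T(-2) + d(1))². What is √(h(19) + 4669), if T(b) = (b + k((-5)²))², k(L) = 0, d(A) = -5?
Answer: √4670 ≈ 68.337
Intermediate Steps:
T(b) = b² (T(b) = (b + 0)² = b²)
h(G) = 1 (h(G) = ((-2)² - 5)² = (4 - 5)² = (-1)² = 1)
√(h(19) + 4669) = √(1 + 4669) = √4670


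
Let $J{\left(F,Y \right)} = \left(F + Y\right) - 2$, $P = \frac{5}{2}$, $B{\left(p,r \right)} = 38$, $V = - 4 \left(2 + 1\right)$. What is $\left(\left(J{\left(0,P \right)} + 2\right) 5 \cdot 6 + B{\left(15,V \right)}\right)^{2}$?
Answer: $12769$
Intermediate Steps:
$V = -12$ ($V = \left(-4\right) 3 = -12$)
$P = \frac{5}{2}$ ($P = 5 \cdot \frac{1}{2} = \frac{5}{2} \approx 2.5$)
$J{\left(F,Y \right)} = -2 + F + Y$
$\left(\left(J{\left(0,P \right)} + 2\right) 5 \cdot 6 + B{\left(15,V \right)}\right)^{2} = \left(\left(\left(-2 + 0 + \frac{5}{2}\right) + 2\right) 5 \cdot 6 + 38\right)^{2} = \left(\left(\frac{1}{2} + 2\right) 30 + 38\right)^{2} = \left(\frac{5}{2} \cdot 30 + 38\right)^{2} = \left(75 + 38\right)^{2} = 113^{2} = 12769$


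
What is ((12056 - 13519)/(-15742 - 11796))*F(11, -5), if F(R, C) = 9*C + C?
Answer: -5225/1967 ≈ -2.6563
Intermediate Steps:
F(R, C) = 10*C
((12056 - 13519)/(-15742 - 11796))*F(11, -5) = ((12056 - 13519)/(-15742 - 11796))*(10*(-5)) = -1463/(-27538)*(-50) = -1463*(-1/27538)*(-50) = (209/3934)*(-50) = -5225/1967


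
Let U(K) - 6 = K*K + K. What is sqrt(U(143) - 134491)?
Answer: I*sqrt(113893) ≈ 337.48*I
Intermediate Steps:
U(K) = 6 + K + K**2 (U(K) = 6 + (K*K + K) = 6 + (K**2 + K) = 6 + (K + K**2) = 6 + K + K**2)
sqrt(U(143) - 134491) = sqrt((6 + 143 + 143**2) - 134491) = sqrt((6 + 143 + 20449) - 134491) = sqrt(20598 - 134491) = sqrt(-113893) = I*sqrt(113893)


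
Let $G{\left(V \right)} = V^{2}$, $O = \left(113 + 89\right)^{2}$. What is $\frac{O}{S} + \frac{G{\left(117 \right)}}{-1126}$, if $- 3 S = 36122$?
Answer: $- \frac{316154985}{20336686} \approx -15.546$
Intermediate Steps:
$O = 40804$ ($O = 202^{2} = 40804$)
$S = - \frac{36122}{3}$ ($S = \left(- \frac{1}{3}\right) 36122 = - \frac{36122}{3} \approx -12041.0$)
$\frac{O}{S} + \frac{G{\left(117 \right)}}{-1126} = \frac{40804}{- \frac{36122}{3}} + \frac{117^{2}}{-1126} = 40804 \left(- \frac{3}{36122}\right) + 13689 \left(- \frac{1}{1126}\right) = - \frac{61206}{18061} - \frac{13689}{1126} = - \frac{316154985}{20336686}$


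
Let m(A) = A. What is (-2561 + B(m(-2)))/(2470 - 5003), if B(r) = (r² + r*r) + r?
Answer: 2555/2533 ≈ 1.0087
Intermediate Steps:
B(r) = r + 2*r² (B(r) = (r² + r²) + r = 2*r² + r = r + 2*r²)
(-2561 + B(m(-2)))/(2470 - 5003) = (-2561 - 2*(1 + 2*(-2)))/(2470 - 5003) = (-2561 - 2*(1 - 4))/(-2533) = (-2561 - 2*(-3))*(-1/2533) = (-2561 + 6)*(-1/2533) = -2555*(-1/2533) = 2555/2533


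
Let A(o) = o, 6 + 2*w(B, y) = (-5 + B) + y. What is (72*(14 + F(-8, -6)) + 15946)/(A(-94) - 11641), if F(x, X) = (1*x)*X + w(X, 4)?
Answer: -19942/11735 ≈ -1.6994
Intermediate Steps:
w(B, y) = -11/2 + B/2 + y/2 (w(B, y) = -3 + ((-5 + B) + y)/2 = -3 + (-5 + B + y)/2 = -3 + (-5/2 + B/2 + y/2) = -11/2 + B/2 + y/2)
F(x, X) = -7/2 + X/2 + X*x (F(x, X) = (1*x)*X + (-11/2 + X/2 + (½)*4) = x*X + (-11/2 + X/2 + 2) = X*x + (-7/2 + X/2) = -7/2 + X/2 + X*x)
(72*(14 + F(-8, -6)) + 15946)/(A(-94) - 11641) = (72*(14 + (-7/2 + (½)*(-6) - 6*(-8))) + 15946)/(-94 - 11641) = (72*(14 + (-7/2 - 3 + 48)) + 15946)/(-11735) = (72*(14 + 83/2) + 15946)*(-1/11735) = (72*(111/2) + 15946)*(-1/11735) = (3996 + 15946)*(-1/11735) = 19942*(-1/11735) = -19942/11735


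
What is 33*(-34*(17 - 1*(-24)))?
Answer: -46002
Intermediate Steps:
33*(-34*(17 - 1*(-24))) = 33*(-34*(17 + 24)) = 33*(-34*41) = 33*(-1394) = -46002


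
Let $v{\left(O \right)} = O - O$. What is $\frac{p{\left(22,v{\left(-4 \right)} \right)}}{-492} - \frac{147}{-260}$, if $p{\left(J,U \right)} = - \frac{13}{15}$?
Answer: $\frac{13603}{23985} \approx 0.56715$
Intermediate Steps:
$v{\left(O \right)} = 0$
$p{\left(J,U \right)} = - \frac{13}{15}$ ($p{\left(J,U \right)} = \left(-13\right) \frac{1}{15} = - \frac{13}{15}$)
$\frac{p{\left(22,v{\left(-4 \right)} \right)}}{-492} - \frac{147}{-260} = - \frac{13}{15 \left(-492\right)} - \frac{147}{-260} = \left(- \frac{13}{15}\right) \left(- \frac{1}{492}\right) - - \frac{147}{260} = \frac{13}{7380} + \frac{147}{260} = \frac{13603}{23985}$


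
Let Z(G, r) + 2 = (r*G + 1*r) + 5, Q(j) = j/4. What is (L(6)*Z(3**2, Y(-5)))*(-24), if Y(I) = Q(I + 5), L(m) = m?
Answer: -432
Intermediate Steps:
Q(j) = j/4 (Q(j) = j*(1/4) = j/4)
Y(I) = 5/4 + I/4 (Y(I) = (I + 5)/4 = (5 + I)/4 = 5/4 + I/4)
Z(G, r) = 3 + r + G*r (Z(G, r) = -2 + ((r*G + 1*r) + 5) = -2 + ((G*r + r) + 5) = -2 + ((r + G*r) + 5) = -2 + (5 + r + G*r) = 3 + r + G*r)
(L(6)*Z(3**2, Y(-5)))*(-24) = (6*(3 + (5/4 + (1/4)*(-5)) + 3**2*(5/4 + (1/4)*(-5))))*(-24) = (6*(3 + (5/4 - 5/4) + 9*(5/4 - 5/4)))*(-24) = (6*(3 + 0 + 9*0))*(-24) = (6*(3 + 0 + 0))*(-24) = (6*3)*(-24) = 18*(-24) = -432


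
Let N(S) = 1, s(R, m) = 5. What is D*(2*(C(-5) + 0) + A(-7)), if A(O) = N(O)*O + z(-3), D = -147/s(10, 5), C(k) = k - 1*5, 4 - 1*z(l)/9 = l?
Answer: -5292/5 ≈ -1058.4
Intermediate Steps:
z(l) = 36 - 9*l
C(k) = -5 + k (C(k) = k - 5 = -5 + k)
D = -147/5 ≈ -29.400
A(O) = 63 + O (A(O) = 1*O + (36 - 9*(-3)) = O + (36 + 27) = O + 63 = 63 + O)
D*(2*(C(-5) + 0) + A(-7)) = -147*(2*((-5 - 5) + 0) + (63 - 7))/5 = -147*(2*(-10 + 0) + 56)/5 = -147*(2*(-10) + 56)/5 = -147*(-20 + 56)/5 = -147/5*36 = -5292/5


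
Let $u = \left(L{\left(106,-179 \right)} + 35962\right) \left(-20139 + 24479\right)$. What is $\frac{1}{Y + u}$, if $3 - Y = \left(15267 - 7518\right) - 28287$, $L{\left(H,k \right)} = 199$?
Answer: $\frac{1}{156959281} \approx 6.3711 \cdot 10^{-9}$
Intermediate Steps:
$Y = 20541$ ($Y = 3 - \left(\left(15267 - 7518\right) - 28287\right) = 3 - \left(7749 - 28287\right) = 3 - -20538 = 3 + 20538 = 20541$)
$u = 156938740$ ($u = \left(199 + 35962\right) \left(-20139 + 24479\right) = 36161 \cdot 4340 = 156938740$)
$\frac{1}{Y + u} = \frac{1}{20541 + 156938740} = \frac{1}{156959281}$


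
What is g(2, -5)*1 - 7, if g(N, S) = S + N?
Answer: -10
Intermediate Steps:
g(N, S) = N + S
g(2, -5)*1 - 7 = (2 - 5)*1 - 7 = -3*1 - 7 = -3 - 7 = -10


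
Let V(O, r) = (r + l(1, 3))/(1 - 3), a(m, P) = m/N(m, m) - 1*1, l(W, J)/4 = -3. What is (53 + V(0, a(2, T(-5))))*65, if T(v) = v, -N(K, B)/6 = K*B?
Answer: 92885/24 ≈ 3870.2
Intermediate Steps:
N(K, B) = -6*B*K (N(K, B) = -6*K*B = -6*B*K)
l(W, J) = -12 (l(W, J) = 4*(-3) = -12)
a(m, P) = -1 - 1/(6*m) (a(m, P) = m/((-6*m*m)) - 1*1 = m/((-6*m²)) - 1 = m*(-1/(6*m²)) - 1 = -1/(6*m) - 1 = -1 - 1/(6*m))
V(O, r) = 6 - r/2 (V(O, r) = (r - 12)/(1 - 3) = (-12 + r)/(-2) = (-12 + r)*(-½) = 6 - r/2)
(53 + V(0, a(2, T(-5))))*65 = (53 + (6 - (-⅙ - 1*2)/(2*2)))*65 = (53 + (6 - (-⅙ - 2)/4))*65 = (53 + (6 - (-13)/(4*6)))*65 = (53 + (6 - ½*(-13/12)))*65 = (53 + (6 + 13/24))*65 = (53 + 157/24)*65 = (1429/24)*65 = 92885/24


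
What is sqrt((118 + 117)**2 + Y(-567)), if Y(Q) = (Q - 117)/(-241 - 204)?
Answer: sqrt(10936235005)/445 ≈ 235.00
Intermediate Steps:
Y(Q) = 117/445 - Q/445 (Y(Q) = (-117 + Q)/(-445) = (-117 + Q)*(-1/445) = 117/445 - Q/445)
sqrt((118 + 117)**2 + Y(-567)) = sqrt((118 + 117)**2 + (117/445 - 1/445*(-567))) = sqrt(235**2 + (117/445 + 567/445)) = sqrt(55225 + 684/445) = sqrt(24575809/445) = sqrt(10936235005)/445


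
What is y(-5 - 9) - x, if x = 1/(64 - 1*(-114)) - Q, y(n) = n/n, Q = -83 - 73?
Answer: -27591/178 ≈ -155.01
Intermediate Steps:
Q = -156
y(n) = 1
x = 27769/178 (x = 1/(64 - 1*(-114)) - 1*(-156) = 1/(64 + 114) + 156 = 1/178 + 156 = 27769/178 ≈ 156.01)
y(-5 - 9) - x = 1 - 1*27769/178 = 1 - 27769/178 = -27591/178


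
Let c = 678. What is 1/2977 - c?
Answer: -2018405/2977 ≈ -678.00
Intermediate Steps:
1/2977 - c = 1/2977 - 1*678 = 1/2977 - 678 = -2018405/2977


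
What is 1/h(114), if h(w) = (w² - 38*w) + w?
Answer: 1/8778 ≈ 0.00011392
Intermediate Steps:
h(w) = w² - 37*w
1/h(114) = 1/(114*(-37 + 114)) = 1/(114*77) = 1/8778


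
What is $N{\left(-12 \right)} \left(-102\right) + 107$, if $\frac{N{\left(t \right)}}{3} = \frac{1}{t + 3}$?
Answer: $141$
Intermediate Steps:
$N{\left(t \right)} = \frac{3}{3 + t}$ ($N{\left(t \right)} = \frac{3}{t + 3} = \frac{3}{3 + t}$)
$N{\left(-12 \right)} \left(-102\right) + 107 = \frac{3}{3 - 12} \left(-102\right) + 107 = \frac{3}{-9} \left(-102\right) + 107 = 3 \left(- \frac{1}{9}\right) \left(-102\right) + 107 = \left(- \frac{1}{3}\right) \left(-102\right) + 107 = 34 + 107 = 141$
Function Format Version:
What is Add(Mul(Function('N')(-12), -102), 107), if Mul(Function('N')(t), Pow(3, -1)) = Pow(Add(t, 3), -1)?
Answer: 141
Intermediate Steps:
Function('N')(t) = Mul(3, Pow(Add(3, t), -1)) (Function('N')(t) = Mul(3, Pow(Add(t, 3), -1)) = Mul(3, Pow(Add(3, t), -1)))
Add(Mul(Function('N')(-12), -102), 107) = Add(Mul(Mul(3, Pow(Add(3, -12), -1)), -102), 107) = Add(Mul(Mul(3, Pow(-9, -1)), -102), 107) = Add(Mul(Mul(3, Rational(-1, 9)), -102), 107) = Add(Mul(Rational(-1, 3), -102), 107) = Add(34, 107) = 141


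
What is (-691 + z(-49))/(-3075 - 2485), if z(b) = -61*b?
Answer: -1149/2780 ≈ -0.41331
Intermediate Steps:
(-691 + z(-49))/(-3075 - 2485) = (-691 - 61*(-49))/(-3075 - 2485) = (-691 + 2989)/(-5560) = 2298*(-1/5560) = -1149/2780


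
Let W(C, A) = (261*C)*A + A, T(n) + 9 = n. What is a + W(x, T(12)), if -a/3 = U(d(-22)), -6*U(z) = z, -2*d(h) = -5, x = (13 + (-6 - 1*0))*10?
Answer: 219257/4 ≈ 54814.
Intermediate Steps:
T(n) = -9 + n
x = 70 (x = (13 + (-6 + 0))*10 = (13 - 6)*10 = 7*10 = 70)
W(C, A) = A + 261*A*C (W(C, A) = 261*A*C + A = A + 261*A*C)
d(h) = 5/2 (d(h) = -½*(-5) = 5/2)
U(z) = -z/6
a = 5/4 (a = -(-1)*5/(2*2) = -3*(-5/12) = 5/4 ≈ 1.2500)
a + W(x, T(12)) = 5/4 + (-9 + 12)*(1 + 261*70) = 5/4 + 3*(1 + 18270) = 5/4 + 3*18271 = 5/4 + 54813 = 219257/4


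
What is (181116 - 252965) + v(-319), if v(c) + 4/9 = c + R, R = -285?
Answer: -652081/9 ≈ -72454.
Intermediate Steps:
v(c) = -2569/9 + c (v(c) = -4/9 + (c - 285) = -4/9 + (-285 + c) = -2569/9 + c)
(181116 - 252965) + v(-319) = (181116 - 252965) + (-2569/9 - 319) = -71849 - 5440/9 = -652081/9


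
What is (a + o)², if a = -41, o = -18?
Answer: 3481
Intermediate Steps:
(a + o)² = (-41 - 18)² = (-59)² = 3481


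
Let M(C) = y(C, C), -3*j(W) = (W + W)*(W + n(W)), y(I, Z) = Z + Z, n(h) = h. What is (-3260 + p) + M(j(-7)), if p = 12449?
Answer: 27175/3 ≈ 9058.3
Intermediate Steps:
y(I, Z) = 2*Z
j(W) = -4*W²/3 (j(W) = -(W + W)*(W + W)/3 = -2*W*2*W/3 = -4*W²/3)
M(C) = 2*C
(-3260 + p) + M(j(-7)) = (-3260 + 12449) + 2*(-4/3*(-7)²) = 9189 + 2*(-4/3*49) = 9189 + 2*(-196/3) = 9189 - 392/3 = 27175/3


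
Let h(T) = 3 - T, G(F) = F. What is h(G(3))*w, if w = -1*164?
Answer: 0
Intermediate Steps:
w = -164
h(G(3))*w = (3 - 1*3)*(-164) = (3 - 3)*(-164) = 0*(-164) = 0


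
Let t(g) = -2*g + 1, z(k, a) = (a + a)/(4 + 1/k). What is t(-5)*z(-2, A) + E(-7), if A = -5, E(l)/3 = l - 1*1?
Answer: -388/7 ≈ -55.429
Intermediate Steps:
E(l) = -3 + 3*l (E(l) = 3*(l - 1*1) = 3*(l - 1) = 3*(-1 + l) = -3 + 3*l)
z(k, a) = 2*a/(4 + 1/k) (z(k, a) = (2*a)/(4 + 1/k) = 2*a/(4 + 1/k))
t(g) = 1 - 2*g
t(-5)*z(-2, A) + E(-7) = (1 - 2*(-5))*(2*(-5)*(-2)/(1 + 4*(-2))) + (-3 + 3*(-7)) = (1 + 10)*(2*(-5)*(-2)/(1 - 8)) + (-3 - 21) = 11*(2*(-5)*(-2)/(-7)) - 24 = 11*(2*(-5)*(-2)*(-⅐)) - 24 = 11*(-20/7) - 24 = -220/7 - 24 = -388/7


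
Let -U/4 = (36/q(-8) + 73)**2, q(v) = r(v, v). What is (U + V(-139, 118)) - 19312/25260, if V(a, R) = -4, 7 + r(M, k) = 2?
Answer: -546983972/31575 ≈ -17323.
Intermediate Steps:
r(M, k) = -5 (r(M, k) = -7 + 2 = -5)
q(v) = -5
U = -432964/25 (U = -4*(36/(-5) + 73)**2 = -4*(36*(-1/5) + 73)**2 = -4*(-36/5 + 73)**2 = -4*(329/5)**2 = -4*108241/25 = -432964/25 ≈ -17319.)
(U + V(-139, 118)) - 19312/25260 = (-432964/25 - 4) - 19312/25260 = -433064/25 - 19312*1/25260 = -433064/25 - 4828/6315 = -546983972/31575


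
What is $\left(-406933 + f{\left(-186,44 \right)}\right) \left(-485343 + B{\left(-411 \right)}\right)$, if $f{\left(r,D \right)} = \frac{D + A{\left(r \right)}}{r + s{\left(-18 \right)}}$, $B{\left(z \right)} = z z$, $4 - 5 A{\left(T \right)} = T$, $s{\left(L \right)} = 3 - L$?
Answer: $\frac{7081949103798}{55} \approx 1.2876 \cdot 10^{11}$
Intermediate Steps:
$A{\left(T \right)} = \frac{4}{5} - \frac{T}{5}$
$B{\left(z \right)} = z^{2}$
$f{\left(r,D \right)} = \frac{\frac{4}{5} + D - \frac{r}{5}}{21 + r}$ ($f{\left(r,D \right)} = \frac{D - \left(- \frac{4}{5} + \frac{r}{5}\right)}{r + \left(3 - -18\right)} = \frac{\frac{4}{5} + D - \frac{r}{5}}{r + \left(3 + 18\right)} = \frac{\frac{4}{5} + D - \frac{r}{5}}{r + 21} = \frac{\frac{4}{5} + D - \frac{r}{5}}{21 + r}$)
$\left(-406933 + f{\left(-186,44 \right)}\right) \left(-485343 + B{\left(-411 \right)}\right) = \left(-406933 + \frac{4 - -186 + 5 \cdot 44}{5 \left(21 - 186\right)}\right) \left(-485343 + \left(-411\right)^{2}\right) = \left(-406933 + \frac{4 + 186 + 220}{5 \left(-165\right)}\right) \left(-485343 + 168921\right) = \left(-406933 + \frac{1}{5} \left(- \frac{1}{165}\right) 410\right) \left(-316422\right) = \left(-406933 - \frac{82}{165}\right) \left(-316422\right) = \left(- \frac{67144027}{165}\right) \left(-316422\right) = \frac{7081949103798}{55}$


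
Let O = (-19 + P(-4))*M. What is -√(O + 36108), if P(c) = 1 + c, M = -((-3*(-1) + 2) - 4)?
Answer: -√36130 ≈ -190.08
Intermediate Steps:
M = -1 (M = -((3 + 2) - 4) = -(5 - 4) = -1*1 = -1)
O = 22 (O = (-19 + (1 - 4))*(-1) = (-19 - 3)*(-1) = -22*(-1) = 22)
-√(O + 36108) = -√(22 + 36108) = -√36130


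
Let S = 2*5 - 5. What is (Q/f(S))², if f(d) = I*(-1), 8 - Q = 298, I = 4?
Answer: 21025/4 ≈ 5256.3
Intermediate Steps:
Q = -290 (Q = 8 - 1*298 = 8 - 298 = -290)
S = 5 (S = 10 - 5 = 5)
f(d) = -4 (f(d) = 4*(-1) = -4)
(Q/f(S))² = (-290/(-4))² = (-290*(-¼))² = (145/2)² = 21025/4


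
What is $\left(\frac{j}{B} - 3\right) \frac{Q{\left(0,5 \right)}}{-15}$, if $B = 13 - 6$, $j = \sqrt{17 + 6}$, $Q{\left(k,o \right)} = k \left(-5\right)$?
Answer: $0$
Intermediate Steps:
$Q{\left(k,o \right)} = - 5 k$
$j = \sqrt{23} \approx 4.7958$
$B = 7$
$\left(\frac{j}{B} - 3\right) \frac{Q{\left(0,5 \right)}}{-15} = \left(\frac{\sqrt{23}}{7} - 3\right) \frac{\left(-5\right) 0}{-15} = \left(\sqrt{23} \cdot \frac{1}{7} - 3\right) 0 \left(- \frac{1}{15}\right) = \left(\frac{\sqrt{23}}{7} - 3\right) 0 = \left(-3 + \frac{\sqrt{23}}{7}\right) 0 = 0$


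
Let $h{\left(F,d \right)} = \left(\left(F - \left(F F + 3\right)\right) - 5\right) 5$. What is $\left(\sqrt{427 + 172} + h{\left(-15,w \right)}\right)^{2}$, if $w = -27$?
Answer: $\left(1240 - \sqrt{599}\right)^{2} \approx 1.4775 \cdot 10^{6}$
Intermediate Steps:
$h{\left(F,d \right)} = -40 - 5 F^{2} + 5 F$ ($h{\left(F,d \right)} = \left(\left(F - \left(F^{2} + 3\right)\right) - 5\right) 5 = \left(\left(F - \left(3 + F^{2}\right)\right) - 5\right) 5 = \left(\left(-3 + F - F^{2}\right) - 5\right) 5 = \left(-8 + F - F^{2}\right) 5 = -40 - 5 F^{2} + 5 F$)
$\left(\sqrt{427 + 172} + h{\left(-15,w \right)}\right)^{2} = \left(\sqrt{427 + 172} - \left(115 + 1125\right)\right)^{2} = \left(\sqrt{599} - 1240\right)^{2} = \left(-1240 + \sqrt{599}\right)^{2}$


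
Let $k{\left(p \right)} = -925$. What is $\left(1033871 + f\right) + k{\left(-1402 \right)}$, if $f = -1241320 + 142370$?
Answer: $-66004$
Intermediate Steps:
$f = -1098950$
$\left(1033871 + f\right) + k{\left(-1402 \right)} = \left(1033871 - 1098950\right) - 925 = -65079 - 925 = -66004$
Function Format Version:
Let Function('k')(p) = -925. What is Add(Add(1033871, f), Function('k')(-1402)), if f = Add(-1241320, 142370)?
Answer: -66004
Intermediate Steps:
f = -1098950
Add(Add(1033871, f), Function('k')(-1402)) = Add(Add(1033871, -1098950), -925) = Add(-65079, -925) = -66004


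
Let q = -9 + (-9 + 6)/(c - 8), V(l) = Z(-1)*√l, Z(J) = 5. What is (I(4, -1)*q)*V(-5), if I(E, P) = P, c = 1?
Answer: 300*I*√5/7 ≈ 95.832*I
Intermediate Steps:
V(l) = 5*√l
q = -60/7 (q = -9 + (-9 + 6)/(1 - 8) = -9 - 3/(-7) = -9 - 3*(-⅐) = -9 + 3/7 = -60/7 ≈ -8.5714)
(I(4, -1)*q)*V(-5) = (-1*(-60/7))*(5*√(-5)) = 60*(5*(I*√5))/7 = 60*(5*I*√5)/7 = 300*I*√5/7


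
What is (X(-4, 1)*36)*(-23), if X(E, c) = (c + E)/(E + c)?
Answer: -828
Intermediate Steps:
X(E, c) = 1 (X(E, c) = (E + c)/(E + c) = 1)
(X(-4, 1)*36)*(-23) = (1*36)*(-23) = 36*(-23) = -828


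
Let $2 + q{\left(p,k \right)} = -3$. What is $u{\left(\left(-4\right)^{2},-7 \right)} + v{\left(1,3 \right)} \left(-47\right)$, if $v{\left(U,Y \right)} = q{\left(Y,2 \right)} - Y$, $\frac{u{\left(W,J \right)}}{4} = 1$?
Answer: $380$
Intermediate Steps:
$q{\left(p,k \right)} = -5$ ($q{\left(p,k \right)} = -2 - 3 = -5$)
$u{\left(W,J \right)} = 4$ ($u{\left(W,J \right)} = 4 \cdot 1 = 4$)
$v{\left(U,Y \right)} = -5 - Y$
$u{\left(\left(-4\right)^{2},-7 \right)} + v{\left(1,3 \right)} \left(-47\right) = 4 + \left(-5 - 3\right) \left(-47\right) = 4 - -376 = 4 + 376 = 380$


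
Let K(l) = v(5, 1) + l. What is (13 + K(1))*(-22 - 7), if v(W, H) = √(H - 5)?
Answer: -406 - 58*I ≈ -406.0 - 58.0*I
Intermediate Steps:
v(W, H) = √(-5 + H)
K(l) = l + 2*I (K(l) = √(-5 + 1) + l = √(-4) + l = 2*I + l = l + 2*I)
(13 + K(1))*(-22 - 7) = (13 + (1 + 2*I))*(-22 - 7) = (14 + 2*I)*(-29) = -406 - 58*I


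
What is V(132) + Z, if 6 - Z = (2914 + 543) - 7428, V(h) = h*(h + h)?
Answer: 38825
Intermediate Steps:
V(h) = 2*h**2 (V(h) = h*(2*h) = 2*h**2)
Z = 3977 (Z = 6 - ((2914 + 543) - 7428) = 6 - (3457 - 7428) = 6 - 1*(-3971) = 6 + 3971 = 3977)
V(132) + Z = 2*132**2 + 3977 = 2*17424 + 3977 = 34848 + 3977 = 38825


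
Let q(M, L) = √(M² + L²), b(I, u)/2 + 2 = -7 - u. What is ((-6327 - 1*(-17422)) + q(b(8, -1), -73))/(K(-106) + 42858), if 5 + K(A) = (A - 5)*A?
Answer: 11095/54619 + √5585/54619 ≈ 0.20450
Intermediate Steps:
b(I, u) = -18 - 2*u (b(I, u) = -4 + 2*(-7 - u) = -4 + (-14 - 2*u) = -18 - 2*u)
q(M, L) = √(L² + M²)
K(A) = -5 + A*(-5 + A) (K(A) = -5 + (A - 5)*A = -5 + (-5 + A)*A = -5 + A*(-5 + A))
((-6327 - 1*(-17422)) + q(b(8, -1), -73))/(K(-106) + 42858) = ((-6327 - 1*(-17422)) + √((-73)² + (-18 - 2*(-1))²))/((-5 + (-106)² - 5*(-106)) + 42858) = ((-6327 + 17422) + √(5329 + (-18 + 2)²))/((-5 + 11236 + 530) + 42858) = (11095 + √(5329 + (-16)²))/(11761 + 42858) = (11095 + √(5329 + 256))/54619 = (11095 + √5585)*(1/54619) = 11095/54619 + √5585/54619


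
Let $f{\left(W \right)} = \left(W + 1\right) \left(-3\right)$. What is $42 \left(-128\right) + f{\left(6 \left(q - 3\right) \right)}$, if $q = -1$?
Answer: $-5307$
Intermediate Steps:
$f{\left(W \right)} = -3 - 3 W$ ($f{\left(W \right)} = \left(1 + W\right) \left(-3\right) = -3 - 3 W$)
$42 \left(-128\right) + f{\left(6 \left(q - 3\right) \right)} = 42 \left(-128\right) - \left(3 + 3 \cdot 6 \left(-1 - 3\right)\right) = -5376 - \left(3 + 3 \cdot 6 \left(-4\right)\right) = -5376 - -69 = -5376 + \left(-3 + 72\right) = -5376 + 69 = -5307$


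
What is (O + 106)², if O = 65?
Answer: 29241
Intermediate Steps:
(O + 106)² = (65 + 106)² = 171² = 29241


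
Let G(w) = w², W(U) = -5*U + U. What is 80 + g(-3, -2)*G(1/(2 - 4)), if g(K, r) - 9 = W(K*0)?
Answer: 329/4 ≈ 82.250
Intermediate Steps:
W(U) = -4*U
g(K, r) = 9 (g(K, r) = 9 - 4*K*0 = 9 - 4*0 = 9 + 0 = 9)
80 + g(-3, -2)*G(1/(2 - 4)) = 80 + 9*(1/(2 - 4))² = 80 + 9*(1/(-2))² = 80 + 9*(-½)² = 80 + 9*(¼) = 80 + 9/4 = 329/4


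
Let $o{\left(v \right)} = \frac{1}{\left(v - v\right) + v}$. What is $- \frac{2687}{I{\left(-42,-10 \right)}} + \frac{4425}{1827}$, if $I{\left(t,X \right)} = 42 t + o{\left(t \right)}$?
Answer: $\frac{178009361}{45120201} \approx 3.9452$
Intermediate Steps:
$o{\left(v \right)} = \frac{1}{v}$ ($o{\left(v \right)} = \frac{1}{0 + v} = \frac{1}{v}$)
$I{\left(t,X \right)} = \frac{1}{t} + 42 t$ ($I{\left(t,X \right)} = 42 t + \frac{1}{t} = \frac{1}{t} + 42 t$)
$- \frac{2687}{I{\left(-42,-10 \right)}} + \frac{4425}{1827} = - \frac{2687}{\frac{1}{-42} + 42 \left(-42\right)} + \frac{4425}{1827} = - \frac{2687}{- \frac{1}{42} - 1764} + 4425 \cdot \frac{1}{1827} = - \frac{2687}{- \frac{74089}{42}} + \frac{1475}{609} = \left(-2687\right) \left(- \frac{42}{74089}\right) + \frac{1475}{609} = \frac{112854}{74089} + \frac{1475}{609} = \frac{178009361}{45120201}$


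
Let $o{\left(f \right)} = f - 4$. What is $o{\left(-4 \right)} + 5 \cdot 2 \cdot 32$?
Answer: $312$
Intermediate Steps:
$o{\left(f \right)} = -4 + f$ ($o{\left(f \right)} = f - 4 = -4 + f$)
$o{\left(-4 \right)} + 5 \cdot 2 \cdot 32 = \left(-4 - 4\right) + 5 \cdot 2 \cdot 32 = -8 + 10 \cdot 32 = -8 + 320 = 312$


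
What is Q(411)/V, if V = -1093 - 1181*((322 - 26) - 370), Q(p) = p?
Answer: 137/28767 ≈ 0.0047624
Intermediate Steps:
V = 86301 (V = -1093 - 1181*(296 - 370) = -1093 - 1181*(-74) = -1093 + 87394 = 86301)
Q(411)/V = 411/86301 = 411*(1/86301) = 137/28767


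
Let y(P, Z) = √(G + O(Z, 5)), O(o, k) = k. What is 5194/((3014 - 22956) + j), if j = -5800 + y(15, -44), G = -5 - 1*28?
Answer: -33425987/165662648 - 2597*I*√7/165662648 ≈ -0.20177 - 4.1476e-5*I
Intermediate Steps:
G = -33 (G = -5 - 28 = -33)
y(P, Z) = 2*I*√7 (y(P, Z) = √(-33 + 5) = √(-28) = 2*I*√7)
j = -5800 + 2*I*√7 ≈ -5800.0 + 5.2915*I
5194/((3014 - 22956) + j) = 5194/((3014 - 22956) + (-5800 + 2*I*√7)) = 5194/(-19942 + (-5800 + 2*I*√7)) = 5194/(-25742 + 2*I*√7)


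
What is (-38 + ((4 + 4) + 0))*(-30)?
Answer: 900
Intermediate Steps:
(-38 + ((4 + 4) + 0))*(-30) = (-38 + (8 + 0))*(-30) = (-38 + 8)*(-30) = -30*(-30) = 900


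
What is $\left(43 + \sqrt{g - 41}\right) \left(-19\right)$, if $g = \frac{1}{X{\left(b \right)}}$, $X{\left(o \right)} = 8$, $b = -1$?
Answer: $-817 - \frac{19 i \sqrt{654}}{4} \approx -817.0 - 121.47 i$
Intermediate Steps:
$g = \frac{1}{8} \approx 0.125$
$\left(43 + \sqrt{g - 41}\right) \left(-19\right) = \left(43 + \sqrt{\frac{1}{8} - 41}\right) \left(-19\right) = \left(43 + \sqrt{- \frac{327}{8}}\right) \left(-19\right) = \left(43 + \frac{i \sqrt{654}}{4}\right) \left(-19\right) = -817 - \frac{19 i \sqrt{654}}{4}$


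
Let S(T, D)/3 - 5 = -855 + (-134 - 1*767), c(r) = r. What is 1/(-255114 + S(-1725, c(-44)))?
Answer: -1/260367 ≈ -3.8407e-6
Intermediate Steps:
S(T, D) = -5253 (S(T, D) = 15 + 3*(-855 + (-134 - 1*767)) = 15 + 3*(-855 + (-134 - 767)) = 15 + 3*(-855 - 901) = 15 + 3*(-1756) = 15 - 5268 = -5253)
1/(-255114 + S(-1725, c(-44))) = 1/(-255114 - 5253) = 1/(-260367) = -1/260367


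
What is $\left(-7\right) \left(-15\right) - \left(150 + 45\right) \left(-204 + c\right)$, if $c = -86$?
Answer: $56655$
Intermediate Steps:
$\left(-7\right) \left(-15\right) - \left(150 + 45\right) \left(-204 + c\right) = \left(-7\right) \left(-15\right) - \left(150 + 45\right) \left(-204 - 86\right) = 105 - 195 \left(-290\right) = 105 - -56550 = 105 + 56550 = 56655$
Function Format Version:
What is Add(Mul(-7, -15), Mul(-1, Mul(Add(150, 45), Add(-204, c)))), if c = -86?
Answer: 56655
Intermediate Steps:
Add(Mul(-7, -15), Mul(-1, Mul(Add(150, 45), Add(-204, c)))) = Add(Mul(-7, -15), Mul(-1, Mul(Add(150, 45), Add(-204, -86)))) = Add(105, Mul(-1, Mul(195, -290))) = Add(105, Mul(-1, -56550)) = Add(105, 56550) = 56655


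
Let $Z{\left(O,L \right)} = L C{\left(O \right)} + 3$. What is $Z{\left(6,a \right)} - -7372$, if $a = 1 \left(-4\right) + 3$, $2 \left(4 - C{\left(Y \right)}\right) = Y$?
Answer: $7374$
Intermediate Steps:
$C{\left(Y \right)} = 4 - \frac{Y}{2}$
$a = -1$ ($a = -4 + 3 = -1$)
$Z{\left(O,L \right)} = 3 + L \left(4 - \frac{O}{2}\right)$ ($Z{\left(O,L \right)} = L \left(4 - \frac{O}{2}\right) + 3 = 3 + L \left(4 - \frac{O}{2}\right)$)
$Z{\left(6,a \right)} - -7372 = \left(3 - - \frac{-8 + 6}{2}\right) - -7372 = \left(3 - \left(- \frac{1}{2}\right) \left(-2\right)\right) + 7372 = \left(3 - 1\right) + 7372 = 2 + 7372 = 7374$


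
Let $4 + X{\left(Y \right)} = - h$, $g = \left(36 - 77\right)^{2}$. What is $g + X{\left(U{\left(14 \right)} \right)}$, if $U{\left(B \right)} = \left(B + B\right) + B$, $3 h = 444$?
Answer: $1529$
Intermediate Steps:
$h = 148$ ($h = \frac{1}{3} \cdot 444 = 148$)
$U{\left(B \right)} = 3 B$ ($U{\left(B \right)} = 2 B + B = 3 B$)
$g = 1681$ ($g = \left(-41\right)^{2} = 1681$)
$X{\left(Y \right)} = -152$ ($X{\left(Y \right)} = -4 - 148 = -152$)
$g + X{\left(U{\left(14 \right)} \right)} = 1681 - 152 = 1529$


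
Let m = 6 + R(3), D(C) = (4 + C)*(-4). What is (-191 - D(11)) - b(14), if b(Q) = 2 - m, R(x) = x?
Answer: -124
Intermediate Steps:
D(C) = -16 - 4*C
m = 9 (m = 6 + 3 = 9)
b(Q) = -7 (b(Q) = 2 - 1*9 = 2 - 9 = -7)
(-191 - D(11)) - b(14) = (-191 - (-16 - 4*11)) - 1*(-7) = (-191 - (-16 - 44)) + 7 = (-191 - 1*(-60)) + 7 = (-191 + 60) + 7 = -131 + 7 = -124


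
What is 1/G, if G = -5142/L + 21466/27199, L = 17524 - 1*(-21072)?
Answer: 524886302/344322239 ≈ 1.5244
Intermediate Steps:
L = 38596 (L = 17524 + 21072 = 38596)
G = 344322239/524886302 (G = -5142/38596 + 21466/27199 = -5142*1/38596 + 21466*(1/27199) = -2571/19298 + 21466/27199 = 344322239/524886302 ≈ 0.65599)
1/G = 1/(344322239/524886302) = 524886302/344322239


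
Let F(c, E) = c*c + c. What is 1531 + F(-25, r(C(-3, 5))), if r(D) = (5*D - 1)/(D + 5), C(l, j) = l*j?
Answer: 2131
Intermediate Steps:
C(l, j) = j*l
r(D) = (-1 + 5*D)/(5 + D)
F(c, E) = c + c² (F(c, E) = c² + c = c + c²)
1531 + F(-25, r(C(-3, 5))) = 1531 - 25*(1 - 25) = 1531 - 25*(-24) = 1531 + 600 = 2131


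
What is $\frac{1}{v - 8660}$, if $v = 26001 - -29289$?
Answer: $\frac{1}{46630} \approx 2.1445 \cdot 10^{-5}$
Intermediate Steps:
$v = 55290$ ($v = 26001 + 29289 = 55290$)
$\frac{1}{v - 8660} = \frac{1}{55290 - 8660} = \frac{1}{46630}$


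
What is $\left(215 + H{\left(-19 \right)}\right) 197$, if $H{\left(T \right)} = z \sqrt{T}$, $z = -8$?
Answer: $42355 - 1576 i \sqrt{19} \approx 42355.0 - 6869.6 i$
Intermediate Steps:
$H{\left(T \right)} = - 8 \sqrt{T}$
$\left(215 + H{\left(-19 \right)}\right) 197 = \left(215 - 8 \sqrt{-19}\right) 197 = \left(215 - 8 i \sqrt{19}\right) 197 = 42355 - 1576 i \sqrt{19}$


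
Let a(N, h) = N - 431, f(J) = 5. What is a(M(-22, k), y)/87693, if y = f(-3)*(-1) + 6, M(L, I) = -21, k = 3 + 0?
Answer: -452/87693 ≈ -0.0051543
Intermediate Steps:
k = 3
y = 1 (y = 5*(-1) + 6 = -5 + 6 = 1)
a(N, h) = -431 + N
a(M(-22, k), y)/87693 = (-431 - 21)/87693 = -452*1/87693 = -452/87693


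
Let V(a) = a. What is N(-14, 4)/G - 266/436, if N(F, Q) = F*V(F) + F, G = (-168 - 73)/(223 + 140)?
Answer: -14434441/52538 ≈ -274.74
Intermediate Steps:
G = -241/363 ≈ -0.66391
N(F, Q) = F + F² (N(F, Q) = F*F + F = F² + F = F + F²)
N(-14, 4)/G - 266/436 = (-14*(1 - 14))/(-241/363) - 266/436 = -14*(-13)*(-363/241) - 266*1/436 = 182*(-363/241) - 133/218 = -66066/241 - 133/218 = -14434441/52538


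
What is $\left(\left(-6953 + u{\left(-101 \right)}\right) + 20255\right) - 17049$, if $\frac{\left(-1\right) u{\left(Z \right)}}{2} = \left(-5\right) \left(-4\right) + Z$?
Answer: $-3585$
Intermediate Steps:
$u{\left(Z \right)} = -40 - 2 Z$ ($u{\left(Z \right)} = - 2 \left(\left(-5\right) \left(-4\right) + Z\right) = - 2 \left(20 + Z\right) = -40 - 2 Z$)
$\left(\left(-6953 + u{\left(-101 \right)}\right) + 20255\right) - 17049 = \left(\left(-6953 - -162\right) + 20255\right) - 17049 = \left(\left(-6953 + \left(-40 + 202\right)\right) + 20255\right) - 17049 = \left(\left(-6953 + 162\right) + 20255\right) - 17049 = \left(-6791 + 20255\right) - 17049 = 13464 - 17049 = -3585$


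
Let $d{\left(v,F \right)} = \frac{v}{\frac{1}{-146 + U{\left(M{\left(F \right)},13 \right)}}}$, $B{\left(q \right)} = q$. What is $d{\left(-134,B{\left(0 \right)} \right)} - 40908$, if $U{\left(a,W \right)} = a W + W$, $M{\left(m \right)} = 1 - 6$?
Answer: $-14376$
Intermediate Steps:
$M{\left(m \right)} = -5$ ($M{\left(m \right)} = 1 - 6 = -5$)
$U{\left(a,W \right)} = W + W a$ ($U{\left(a,W \right)} = W a + W = W + W a$)
$d{\left(v,F \right)} = - 198 v$ ($d{\left(v,F \right)} = \frac{v}{\frac{1}{-146 + 13 \left(1 - 5\right)}} = \frac{v}{\frac{1}{-146 + 13 \left(-4\right)}} = \frac{v}{\frac{1}{-146 - 52}} = \frac{v}{\frac{1}{-198}} = \frac{v}{- \frac{1}{198}} = v \left(-198\right) = - 198 v$)
$d{\left(-134,B{\left(0 \right)} \right)} - 40908 = \left(-198\right) \left(-134\right) - 40908 = 26532 - 40908 = -14376$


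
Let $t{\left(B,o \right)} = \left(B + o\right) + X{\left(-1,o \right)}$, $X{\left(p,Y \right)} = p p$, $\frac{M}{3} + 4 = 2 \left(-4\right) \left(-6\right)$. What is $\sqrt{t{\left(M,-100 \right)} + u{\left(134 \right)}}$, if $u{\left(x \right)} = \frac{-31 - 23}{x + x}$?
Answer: $\frac{\sqrt{588930}}{134} \approx 5.727$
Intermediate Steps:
$M = 132$ ($M = -12 + 3 \cdot 2 \left(-4\right) \left(-6\right) = -12 + 3 \left(\left(-8\right) \left(-6\right)\right) = -12 + 3 \cdot 48 = -12 + 144 = 132$)
$X{\left(p,Y \right)} = p^{2}$
$t{\left(B,o \right)} = 1 + B + o$ ($t{\left(B,o \right)} = \left(B + o\right) + \left(-1\right)^{2} = \left(B + o\right) + 1 = 1 + B + o$)
$u{\left(x \right)} = - \frac{27}{x}$ ($u{\left(x \right)} = - \frac{54}{2 x} = - 54 \frac{1}{2 x} = - \frac{27}{x}$)
$\sqrt{t{\left(M,-100 \right)} + u{\left(134 \right)}} = \sqrt{\left(1 + 132 - 100\right) - \frac{27}{134}} = \sqrt{33 - \frac{27}{134}} = \sqrt{\frac{4395}{134}} = \frac{\sqrt{588930}}{134}$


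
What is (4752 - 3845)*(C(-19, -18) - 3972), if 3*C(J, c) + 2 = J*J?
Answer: -10482199/3 ≈ -3.4941e+6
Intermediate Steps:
C(J, c) = -2/3 + J**2/3 (C(J, c) = -2/3 + (J*J)/3 = -2/3 + J**2/3)
(4752 - 3845)*(C(-19, -18) - 3972) = (4752 - 3845)*((-2/3 + (1/3)*(-19)**2) - 3972) = 907*((-2/3 + (1/3)*361) - 3972) = 907*((-2/3 + 361/3) - 3972) = 907*(359/3 - 3972) = 907*(-11557/3) = -10482199/3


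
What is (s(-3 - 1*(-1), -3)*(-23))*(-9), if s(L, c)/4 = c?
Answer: -2484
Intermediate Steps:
s(L, c) = 4*c
(s(-3 - 1*(-1), -3)*(-23))*(-9) = ((4*(-3))*(-23))*(-9) = -12*(-23)*(-9) = 276*(-9) = -2484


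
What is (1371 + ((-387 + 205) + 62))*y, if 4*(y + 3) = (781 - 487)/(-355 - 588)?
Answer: -7262055/1886 ≈ -3850.5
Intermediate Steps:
y = -5805/1886 (y = -3 + ((781 - 487)/(-355 - 588))/4 = -3 + (294/(-943))/4 = -3 + (294*(-1/943))/4 = -3 + (¼)*(-294/943) = -3 - 147/1886 = -5805/1886 ≈ -3.0779)
(1371 + ((-387 + 205) + 62))*y = (1371 + ((-387 + 205) + 62))*(-5805/1886) = (1371 + (-182 + 62))*(-5805/1886) = (1371 - 120)*(-5805/1886) = 1251*(-5805/1886) = -7262055/1886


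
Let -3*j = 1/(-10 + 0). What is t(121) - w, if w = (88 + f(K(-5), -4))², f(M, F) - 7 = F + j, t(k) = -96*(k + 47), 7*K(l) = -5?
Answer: -21973561/900 ≈ -24415.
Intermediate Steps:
K(l) = -5/7 (K(l) = (⅐)*(-5) = -5/7)
j = 1/30 (j = -1/(3*(-10 + 0)) = -⅓/(-10) = -⅓*(-⅒) = 1/30 ≈ 0.033333)
t(k) = -4512 - 96*k (t(k) = -96*(47 + k) = -4512 - 96*k)
f(M, F) = 211/30 + F (f(M, F) = 7 + (F + 1/30) = 7 + (1/30 + F) = 211/30 + F)
w = 7458361/900 (w = (88 + (211/30 - 4))² = (88 + 91/30)² = (2731/30)² = 7458361/900 ≈ 8287.1)
t(121) - w = (-4512 - 96*121) - 1*7458361/900 = (-4512 - 11616) - 7458361/900 = -16128 - 7458361/900 = -21973561/900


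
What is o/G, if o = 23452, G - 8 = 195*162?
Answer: 11726/15799 ≈ 0.74220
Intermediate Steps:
G = 31598 (G = 8 + 195*162 = 8 + 31590 = 31598)
o/G = 23452/31598 = 23452*(1/31598) = 11726/15799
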